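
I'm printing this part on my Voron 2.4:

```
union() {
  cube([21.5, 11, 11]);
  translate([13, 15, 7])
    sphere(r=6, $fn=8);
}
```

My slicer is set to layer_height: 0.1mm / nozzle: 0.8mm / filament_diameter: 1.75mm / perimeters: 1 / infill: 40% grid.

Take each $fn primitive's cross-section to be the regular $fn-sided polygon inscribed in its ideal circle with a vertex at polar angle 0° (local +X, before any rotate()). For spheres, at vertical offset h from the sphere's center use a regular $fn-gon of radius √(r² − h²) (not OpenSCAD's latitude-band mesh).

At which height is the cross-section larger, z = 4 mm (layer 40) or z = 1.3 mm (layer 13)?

Layer 40 (z = 4): the cube (footprint 21.5×11) is included at this height (area 236.50 mm²); the r=6 sphere at (13, 15) contributes a regular 8-gon of circumradius √(6²−3²) = 5.196 (area = (8/2)·5.196²·sin(360°/8) = 76.37 mm²); Taking the union: the regions partially overlap — summed areas 312.87 mm² minus the doubly-counted overlap 3.45 mm² gives 309.41 mm² — area = 309.41 mm². So its area = 309.41 mm². Layer 13 (z = 1.3): the 21.5×11 cube contributes its full rectangle (area 236.50 mm²); the r=6 sphere at (13, 15) slices to a regular 8-gon of circumradius 1.873 (√(r²−h²) with h=5.7 from center) (area = (8/2)·1.873²·sin(360°/8) = 9.93 mm²); Combining (union): the 2 present regions are separate (no shared area or edge), so areas and boundary lengths simply add and each stays a separate island — area = 246.43 mm². So its area = 246.43 mm². Layer 40 is larger (309.41 vs 246.43 mm²).

layer 40 (z = 4 mm)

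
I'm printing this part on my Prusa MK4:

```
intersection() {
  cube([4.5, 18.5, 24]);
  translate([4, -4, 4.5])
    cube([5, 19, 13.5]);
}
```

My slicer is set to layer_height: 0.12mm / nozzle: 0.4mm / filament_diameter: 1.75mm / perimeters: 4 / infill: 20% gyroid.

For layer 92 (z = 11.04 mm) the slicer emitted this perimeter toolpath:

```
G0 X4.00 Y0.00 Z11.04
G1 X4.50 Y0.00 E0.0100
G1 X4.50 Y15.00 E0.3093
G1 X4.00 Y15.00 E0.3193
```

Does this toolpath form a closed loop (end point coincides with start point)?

no

Start point (G0): (4.00, 0.00). End point (last G1): the path does not return to the start — open.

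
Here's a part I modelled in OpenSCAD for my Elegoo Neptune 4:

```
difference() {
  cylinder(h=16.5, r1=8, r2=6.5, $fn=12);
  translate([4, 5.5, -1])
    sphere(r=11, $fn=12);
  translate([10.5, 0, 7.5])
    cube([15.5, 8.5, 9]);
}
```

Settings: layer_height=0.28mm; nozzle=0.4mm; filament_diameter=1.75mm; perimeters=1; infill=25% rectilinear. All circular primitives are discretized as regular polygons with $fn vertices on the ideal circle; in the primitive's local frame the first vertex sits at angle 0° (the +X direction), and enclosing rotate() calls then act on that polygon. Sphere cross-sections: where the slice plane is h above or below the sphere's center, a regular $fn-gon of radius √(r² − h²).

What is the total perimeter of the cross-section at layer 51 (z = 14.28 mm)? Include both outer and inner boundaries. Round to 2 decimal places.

41.63 mm

At z = 14.28 mm: the cone contributes a regular 12-gon of circumradius 6.702 (interpolated between r1=8 and r2=6.5 at t=0.865) (perimeter = 2·12·6.702·sin(180°/12) = 41.63 mm); the sphere at (4, 5.5) is not intersected at this z (|z−center|=15.280 > r=11); the 15.5×8.5 cube at (10.5, 0) contributes its full rectangle (perimeter 48.00 mm); After the difference (first − rest): starting from the cone, the 15.5×8.5 cube at (10.5, 0) misses the remaining region (no effect) — boundary = 41.63 mm. Overall, the cross-section is a single solid region. Total boundary length (outer) = 41.63 mm.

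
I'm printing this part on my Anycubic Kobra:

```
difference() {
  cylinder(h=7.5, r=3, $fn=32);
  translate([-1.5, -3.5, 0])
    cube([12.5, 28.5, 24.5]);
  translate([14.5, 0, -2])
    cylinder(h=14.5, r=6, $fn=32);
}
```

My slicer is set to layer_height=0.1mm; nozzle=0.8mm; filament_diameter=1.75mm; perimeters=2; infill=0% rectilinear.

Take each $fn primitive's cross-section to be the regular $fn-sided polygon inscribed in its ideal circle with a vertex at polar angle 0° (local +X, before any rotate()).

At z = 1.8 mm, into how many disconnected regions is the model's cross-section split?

At z = 1.8 mm: the cylinder: section is a regular 32-gon, circumradius r=3; the 12.5×28.5 cube at (-1.5, -3.5) contributes its full rectangle; the r=6 cylinder at (14.5, 0) contributes a regular 32-gon of circumradius 6; Taking the first minus the rest: starting from the r=3 cylinder, the 12.5×28.5 cube at (-1.5, -3.5) partially overlaps it — only the 22.62 mm² overlap (of its 356.25 mm²) is removed, clipping the outline; the r=6 cylinder at (14.5, 0) misses the remaining region (no effect) — 1 connected region. The result has 1 disconnected region.

1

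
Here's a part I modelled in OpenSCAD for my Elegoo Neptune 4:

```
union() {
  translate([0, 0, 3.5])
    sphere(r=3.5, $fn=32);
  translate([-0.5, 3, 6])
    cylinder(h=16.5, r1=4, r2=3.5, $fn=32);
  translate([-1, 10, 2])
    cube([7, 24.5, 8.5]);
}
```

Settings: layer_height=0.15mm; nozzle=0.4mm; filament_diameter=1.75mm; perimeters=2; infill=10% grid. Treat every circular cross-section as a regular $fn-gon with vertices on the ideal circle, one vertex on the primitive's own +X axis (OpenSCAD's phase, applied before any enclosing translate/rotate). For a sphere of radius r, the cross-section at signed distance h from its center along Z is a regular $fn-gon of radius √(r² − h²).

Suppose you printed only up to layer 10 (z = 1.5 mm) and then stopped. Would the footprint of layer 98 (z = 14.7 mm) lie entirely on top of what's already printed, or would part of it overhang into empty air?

part overhangs

Compare the two slices. At z = 1.5: the r=3.5 sphere slices to a regular 32-gon of circumradius 2.872 (√(r²−h²) with h=2 from center) (area = (32/2)·2.872²·sin(360°/32) = 25.75 mm²); the cone at (-0.5, 3) does not reach this height (z outside [6, 22.5]); the cube at (-1, 10) is absent (z outside [2, 10.5]); Combining (union): only the r=3.5 sphere is present, so the union is just that shape — area = 25.75 mm². At z = 14.7: the sphere is absent (|z−center|=11.200 > r=3.5); the cone at (-0.5, 3) contributes a regular 32-gon of circumradius 3.736 (interpolated between r1=4 and r2=3.5 at t=0.527) (area = (32/2)·3.736²·sin(360°/32) = 43.58 mm²); the cube at (-1, 10) does not reach this height (z outside [2, 10.5]); Merging all regions: only the cone at (-0.5, 3) is present, so the union is just that shape — area = 43.58 mm². Checking containment: at z = 14.7 the cross-section extends beyond the z = 1.5 cross-section by about 29.10 mm².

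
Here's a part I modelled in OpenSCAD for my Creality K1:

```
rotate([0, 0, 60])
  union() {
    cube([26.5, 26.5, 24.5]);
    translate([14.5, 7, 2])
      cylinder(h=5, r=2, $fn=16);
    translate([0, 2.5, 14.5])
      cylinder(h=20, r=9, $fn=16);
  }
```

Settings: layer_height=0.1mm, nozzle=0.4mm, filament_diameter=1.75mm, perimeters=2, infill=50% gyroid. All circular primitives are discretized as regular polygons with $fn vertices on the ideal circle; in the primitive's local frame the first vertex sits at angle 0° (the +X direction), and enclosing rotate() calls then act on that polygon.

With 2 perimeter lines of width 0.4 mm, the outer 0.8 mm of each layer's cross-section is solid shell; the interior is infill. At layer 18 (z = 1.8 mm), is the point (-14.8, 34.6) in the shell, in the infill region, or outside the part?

At z = 1.8 mm: the 26.5×26.5 cube contributes its full rectangle; the cylinder at (14.5, 7) does not reach this height (z outside [2, 7]); the cylinder at (0, 2.5) does not reach this height (z outside [14.5, 34.5]); Taking the union: only the 26.5×26.5 cube is present, so the union is just that shape — 1 connected region; (whole slice rotated 60° about Z — lengths, areas and connectivity unchanged). Overall, the cross-section is a single solid region. Undo the 60° rotation: the query point maps to (22.564, 30.117) in the un-rotated model frame. The nearest boundary edge runs (26.50, 26.50)→(0.00, 26.50); distance from the point to it = 3.62 mm. The point is not inside any of the regions above, so it lies outside the cross-section (3.62 mm from the nearest boundary).

outside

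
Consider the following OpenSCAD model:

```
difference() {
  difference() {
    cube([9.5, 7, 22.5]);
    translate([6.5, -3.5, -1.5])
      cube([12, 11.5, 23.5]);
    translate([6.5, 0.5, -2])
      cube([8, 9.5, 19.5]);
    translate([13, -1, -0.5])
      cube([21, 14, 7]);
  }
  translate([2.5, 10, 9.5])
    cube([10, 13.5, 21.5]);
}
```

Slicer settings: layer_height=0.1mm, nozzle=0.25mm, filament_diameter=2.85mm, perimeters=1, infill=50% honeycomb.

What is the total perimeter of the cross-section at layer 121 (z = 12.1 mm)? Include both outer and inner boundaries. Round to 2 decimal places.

27.00 mm

At z = 12.1 mm: the cube is present — its section is the full 9.5×7 rectangle (perimeter 33.00 mm); the cube at (6.5, -3.5) is present — its section is the full 12×11.5 rectangle (perimeter 47.00 mm); the 8×9.5 cube at (6.5, 0.5) contributes its full rectangle (perimeter 35.00 mm); the cube at (13, -1) does not reach this height (z outside [-0.5, 6.5]); Taking the first minus the rest: starting from the 9.5×7 cube, the 12×11.5 cube at (6.5, -3.5) partially overlaps it — only the 21.00 mm² overlap (of its 138.00 mm²) is removed, clipping the outline; the 8×9.5 cube at (6.5, 0.5) misses the remaining region (no effect) — boundary = 27.00 mm; the 10×13.5 cube at (2.5, 10) contributes its full rectangle (perimeter 47.00 mm); After the difference (first − rest): starting from the result so far, the 10×13.5 cube at (2.5, 10) misses the remaining region (no effect) — boundary = 27.00 mm. Overall, the cross-section is a single solid region. Total boundary length (outer) = 27.00 mm.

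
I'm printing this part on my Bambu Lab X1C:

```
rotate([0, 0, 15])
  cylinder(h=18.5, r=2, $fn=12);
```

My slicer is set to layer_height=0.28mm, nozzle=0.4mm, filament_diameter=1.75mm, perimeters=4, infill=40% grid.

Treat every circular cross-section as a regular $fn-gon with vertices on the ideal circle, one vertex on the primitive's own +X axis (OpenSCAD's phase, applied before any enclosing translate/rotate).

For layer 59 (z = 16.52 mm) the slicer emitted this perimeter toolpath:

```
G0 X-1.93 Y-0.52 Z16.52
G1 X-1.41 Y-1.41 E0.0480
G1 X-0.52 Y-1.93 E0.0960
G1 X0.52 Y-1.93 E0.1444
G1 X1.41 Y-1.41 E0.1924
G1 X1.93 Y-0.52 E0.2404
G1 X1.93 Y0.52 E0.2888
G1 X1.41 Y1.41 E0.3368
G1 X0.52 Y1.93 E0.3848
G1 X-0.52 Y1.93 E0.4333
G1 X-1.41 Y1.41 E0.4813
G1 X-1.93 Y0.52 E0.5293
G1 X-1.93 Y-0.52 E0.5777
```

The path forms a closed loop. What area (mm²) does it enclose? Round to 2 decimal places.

11.97 mm²

Apply the shoelace formula to the sequence of (X, Y) vertices; enclosed area = 11.97 mm².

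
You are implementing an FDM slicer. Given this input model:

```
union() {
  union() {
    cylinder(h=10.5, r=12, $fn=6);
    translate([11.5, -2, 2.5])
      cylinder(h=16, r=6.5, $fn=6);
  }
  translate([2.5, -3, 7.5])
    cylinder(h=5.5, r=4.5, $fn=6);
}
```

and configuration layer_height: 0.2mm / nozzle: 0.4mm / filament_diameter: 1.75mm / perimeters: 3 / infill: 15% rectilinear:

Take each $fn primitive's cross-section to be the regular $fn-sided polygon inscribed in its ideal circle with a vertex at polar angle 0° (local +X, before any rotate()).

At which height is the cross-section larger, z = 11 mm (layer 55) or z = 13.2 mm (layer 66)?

layer 55 (z = 11 mm)

Layer 55 (z = 11): the cylinder is absent (z outside [0, 10.5]); the r=6.5 cylinder at (11.5, -2) contributes a regular 6-gon of circumradius 6.5 (area = (6/2)·6.500²·sin(360°/6) = 109.77 mm²); Merging all regions: only the r=6.5 cylinder at (11.5, -2) is present, so the union is just that shape — area = 109.77 mm²; the r=4.5 cylinder at (2.5, -3) gives a regular 6-gon of circumradius 4.5 (constant along its height) (area = (6/2)·4.500²·sin(360°/6) = 52.61 mm²); Combining (union): the regions partially overlap — summed areas 162.38 mm² minus the doubly-counted overlap 3.18 mm² gives 159.20 mm² — area = 159.20 mm². So its area = 159.20 mm². Layer 66 (z = 13.2): the cylinder does not reach this height (z outside [0, 10.5]); the cylinder at (11.5, -2): section is a regular 6-gon, circumradius r=6.5 (area = (6/2)·6.500²·sin(360°/6) = 109.77 mm²); Merging all regions: only the r=6.5 cylinder at (11.5, -2) is present, so the union is just that shape — area = 109.77 mm²; the cylinder at (2.5, -3) is absent (z outside [7.5, 13]); Merging all regions: only the result so far is present, so the union is just that shape — area = 109.77 mm². So its area = 109.77 mm². Layer 55 is larger (159.20 vs 109.77 mm²).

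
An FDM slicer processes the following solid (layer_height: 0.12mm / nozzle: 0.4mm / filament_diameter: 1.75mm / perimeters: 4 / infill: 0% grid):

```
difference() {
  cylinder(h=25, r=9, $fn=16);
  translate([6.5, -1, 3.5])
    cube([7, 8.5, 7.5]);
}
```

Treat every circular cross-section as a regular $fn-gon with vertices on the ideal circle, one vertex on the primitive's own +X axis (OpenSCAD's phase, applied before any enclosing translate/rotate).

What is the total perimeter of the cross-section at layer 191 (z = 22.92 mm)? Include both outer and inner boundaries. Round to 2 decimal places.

56.19 mm

At z = 22.92 mm: the cylinder: section is a regular 16-gon, circumradius r=9 (perimeter = 2·16·9.000·sin(180°/16) = 56.19 mm); the cube at (6.5, -1) is not intersected at this z (z outside [3.5, 11]); Taking the first minus the rest: none of the subtracted shapes is present at this height, so the r=9 cylinder is unchanged — boundary = 56.19 mm. Overall, the cross-section is a single solid region. Total boundary length (outer) = 56.19 mm.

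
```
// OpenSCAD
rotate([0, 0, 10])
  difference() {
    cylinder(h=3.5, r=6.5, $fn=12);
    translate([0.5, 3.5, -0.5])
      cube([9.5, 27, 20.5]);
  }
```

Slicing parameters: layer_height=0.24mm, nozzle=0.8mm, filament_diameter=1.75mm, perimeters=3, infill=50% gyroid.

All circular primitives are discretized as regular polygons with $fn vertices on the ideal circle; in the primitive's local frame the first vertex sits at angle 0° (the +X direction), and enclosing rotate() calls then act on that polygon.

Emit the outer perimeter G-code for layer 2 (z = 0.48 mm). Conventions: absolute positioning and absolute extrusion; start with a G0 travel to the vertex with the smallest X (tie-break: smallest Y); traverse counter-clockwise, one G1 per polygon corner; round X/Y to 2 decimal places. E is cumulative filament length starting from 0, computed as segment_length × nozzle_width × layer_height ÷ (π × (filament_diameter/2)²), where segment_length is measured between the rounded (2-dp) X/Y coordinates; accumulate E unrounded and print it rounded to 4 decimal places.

G0 X-6.40 Y-1.13 Z0.48
G1 X-4.98 Y-4.18 E0.2686
G1 X-2.22 Y-6.11 E0.5374
G1 X1.13 Y-6.40 E0.8058
G1 X4.18 Y-4.98 E1.0744
G1 X6.11 Y-2.22 E1.3432
G1 X6.40 Y1.13 E1.6116
G1 X4.98 Y4.18 E1.8802
G1 X4.69 Y4.38 E1.9083
G1 X-0.12 Y3.53 E2.2982
G1 X-0.61 Y6.36 E2.5275
G1 X-1.13 Y6.40 E2.5691
G1 X-4.18 Y4.98 E2.8376
G1 X-6.11 Y2.22 E3.1065
G1 X-6.40 Y-1.13 E3.3749

At z = 0.48 mm: the r=6.5 cylinder gives a regular 12-gon of circumradius 6.5 (constant along its height); the cube at (0.5, 3.5) (footprint 9.5×27) is included at this height; After the difference (first − rest): starting from the r=6.5 cylinder, the 9.5×27 cube at (0.5, 3.5) partially overlaps it — only the 9.14 mm² overlap (of its 256.50 mm²) is removed, clipping the outline — 1 connected region; (rotated 10° about Z; rotation is an isometry so areas/perimeters/island counts are preserved). The outline is a single polygon with 14 vertices. Extrusion per mm of travel: 0.8 × 0.24 / (π × 0.875²) = 0.079824. Accumulating E over each segment gives final E = 3.3749.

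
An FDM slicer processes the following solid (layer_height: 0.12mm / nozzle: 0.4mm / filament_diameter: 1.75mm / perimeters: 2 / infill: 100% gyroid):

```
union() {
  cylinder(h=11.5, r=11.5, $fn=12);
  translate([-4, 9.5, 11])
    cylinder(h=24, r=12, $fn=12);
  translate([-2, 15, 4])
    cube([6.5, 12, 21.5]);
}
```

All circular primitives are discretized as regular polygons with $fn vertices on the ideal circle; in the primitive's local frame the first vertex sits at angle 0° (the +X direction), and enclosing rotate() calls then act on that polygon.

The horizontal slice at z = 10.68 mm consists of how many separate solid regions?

At z = 10.68 mm: the r=11.5 cylinder gives a regular 12-gon of circumradius 11.5 (constant along its height); the cylinder at (-4, 9.5) is not intersected at this z (z outside [11, 35]); the 6.5×12 cube at (-2, 15) contributes its full rectangle; Merging all regions: the 2 present regions are separate (no shared area or edge), so areas and boundary lengths simply add and each stays a separate island — 2 connected regions. The result has 2 disconnected regions.

2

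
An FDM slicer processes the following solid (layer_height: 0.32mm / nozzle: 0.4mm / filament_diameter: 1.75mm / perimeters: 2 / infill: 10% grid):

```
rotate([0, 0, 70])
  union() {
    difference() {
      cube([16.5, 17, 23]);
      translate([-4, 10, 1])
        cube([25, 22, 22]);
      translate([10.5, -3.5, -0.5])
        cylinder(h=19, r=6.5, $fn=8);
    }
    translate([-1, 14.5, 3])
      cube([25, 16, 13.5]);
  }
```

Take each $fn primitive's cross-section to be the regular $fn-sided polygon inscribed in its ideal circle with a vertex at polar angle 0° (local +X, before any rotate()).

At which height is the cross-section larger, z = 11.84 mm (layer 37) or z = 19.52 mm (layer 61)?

layer 37 (z = 11.84 mm)

Layer 37 (z = 11.84): the cube (footprint 16.5×17) is included at this height (area 280.50 mm²); the cube at (-4, 10) is present — its section is the full 25×22 rectangle (area 550.00 mm²); the r=6.5 cylinder at (10.5, -3.5) contributes a regular 8-gon of circumradius 6.5 (area = (8/2)·6.500²·sin(360°/8) = 119.50 mm²); Taking the first minus the rest: starting from the 16.5×17 cube (280.50 mm²), the 25×22 cube at (-4, 10) partially overlaps it — only the 115.50 mm² overlap (of its 550.00 mm²) is removed, clipping the outline; the r=6.5 cylinder at (10.5, -3.5) partially overlaps it — only the 19.32 mm² overlap (of its 119.50 mm²) is removed, clipping the outline — area = 145.68 mm²; the 25×16 cube at (-1, 14.5) contributes its full rectangle (area 400.00 mm²); Merging all regions: the 2 present regions are separate (no shared area or edge), so areas and boundary lengths simply add and each stays a separate island — area = 545.68 mm²; (whole slice rotated 70° about Z — lengths, areas and connectivity unchanged). So its area = 545.68 mm². Layer 61 (z = 19.52): the cube is present — its section is the full 16.5×17 rectangle (area 280.50 mm²); the cube at (-4, 10) (footprint 25×22) is included at this height (area 550.00 mm²); the cylinder at (10.5, -3.5) does not reach this height (z outside [-0.5, 18.5]); Taking the first minus the rest: starting from the 16.5×17 cube (280.50 mm²), the 25×22 cube at (-4, 10) partially overlaps it — only the 115.50 mm² overlap (of its 550.00 mm²) is removed, clipping the outline — area = 165.00 mm²; the cube at (-1, 14.5) is not intersected at this z (z outside [3, 16.5]); Merging all regions: only the result so far is present, so the union is just that shape — area = 165.00 mm²; (rotated 70° about Z; rotation is an isometry so areas/perimeters/island counts are preserved). So its area = 165.00 mm². Layer 37 is larger (545.68 vs 165.00 mm²).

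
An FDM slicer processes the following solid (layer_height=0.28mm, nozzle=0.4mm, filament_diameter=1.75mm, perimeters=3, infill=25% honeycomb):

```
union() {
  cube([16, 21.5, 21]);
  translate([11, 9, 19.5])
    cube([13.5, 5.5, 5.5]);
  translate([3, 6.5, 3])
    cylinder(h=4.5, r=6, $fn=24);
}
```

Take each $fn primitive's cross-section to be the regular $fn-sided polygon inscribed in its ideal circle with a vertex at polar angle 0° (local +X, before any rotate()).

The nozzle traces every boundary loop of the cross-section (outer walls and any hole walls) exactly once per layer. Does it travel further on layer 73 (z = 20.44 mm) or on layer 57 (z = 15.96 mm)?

Layer 73 (z = 20.44): the cube (footprint 16×21.5) is included at this height (perimeter 75.00 mm); the cube at (11, 9) is present — its section is the full 13.5×5.5 rectangle (perimeter 38.00 mm); the cylinder at (3, 6.5) does not reach this height (z outside [3, 7.5]); Combining (union): the regions partially overlap (shared area 27.50 mm²), so the edge portions inside another operand are dropped and the merged outline is re-measured after clipping — boundary = 92.00 mm. So its perimeter = 92.00 mm. Layer 57 (z = 15.96): the cube (footprint 16×21.5) is included at this height (perimeter 75.00 mm); the cube at (11, 9) is not intersected at this z (z outside [19.5, 25]); the cylinder at (3, 6.5) does not reach this height (z outside [3, 7.5]); Taking the union: only the 16×21.5 cube is present, so the union is just that shape — boundary = 75.00 mm. So its perimeter = 75.00 mm. Layer 73 is larger (92.00 vs 75.00 mm).

layer 73 (z = 20.44 mm)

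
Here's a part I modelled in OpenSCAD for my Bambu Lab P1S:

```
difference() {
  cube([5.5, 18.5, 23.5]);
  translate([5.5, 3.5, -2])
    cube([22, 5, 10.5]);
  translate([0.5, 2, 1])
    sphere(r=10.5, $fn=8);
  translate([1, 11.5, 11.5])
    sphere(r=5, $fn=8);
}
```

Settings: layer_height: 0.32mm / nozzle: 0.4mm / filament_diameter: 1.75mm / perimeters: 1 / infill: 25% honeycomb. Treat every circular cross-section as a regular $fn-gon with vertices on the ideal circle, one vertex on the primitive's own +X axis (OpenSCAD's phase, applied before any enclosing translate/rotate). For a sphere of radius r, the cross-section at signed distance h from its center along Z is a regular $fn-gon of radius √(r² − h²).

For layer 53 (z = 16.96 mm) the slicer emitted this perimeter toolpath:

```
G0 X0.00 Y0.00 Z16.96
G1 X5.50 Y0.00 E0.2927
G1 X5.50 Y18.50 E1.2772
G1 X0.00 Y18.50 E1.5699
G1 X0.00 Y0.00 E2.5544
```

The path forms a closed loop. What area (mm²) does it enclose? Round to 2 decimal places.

Apply the shoelace formula to the sequence of (X, Y) vertices; enclosed area = 101.75 mm².

101.75 mm²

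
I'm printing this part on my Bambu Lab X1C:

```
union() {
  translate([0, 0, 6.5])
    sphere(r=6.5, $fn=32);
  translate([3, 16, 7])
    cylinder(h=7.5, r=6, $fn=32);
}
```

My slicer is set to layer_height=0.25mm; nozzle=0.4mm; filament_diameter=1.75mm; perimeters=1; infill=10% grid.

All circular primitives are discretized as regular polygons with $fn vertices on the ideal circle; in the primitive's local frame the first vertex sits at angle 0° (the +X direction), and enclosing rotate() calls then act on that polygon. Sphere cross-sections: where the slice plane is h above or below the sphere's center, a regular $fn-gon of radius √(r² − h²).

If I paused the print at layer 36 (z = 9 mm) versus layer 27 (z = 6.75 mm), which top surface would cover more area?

Layer 36 (z = 9): the r=6.5 sphere slices to a regular 32-gon of circumradius 6.000 (√(r²−h²) with h=2.5 from center) (area = (32/2)·6.000²·sin(360°/32) = 112.37 mm²); the r=6 cylinder at (3, 16) contributes a regular 32-gon of circumradius 6 (area = (32/2)·6.000²·sin(360°/32) = 112.37 mm²); Combining (union): the 2 present regions are separate (no shared area or edge), so areas and boundary lengths simply add and each stays a separate island — area = 224.74 mm². So its area = 224.74 mm². Layer 27 (z = 6.75): the r=6.5 sphere slices to a regular 32-gon of circumradius 6.495 (√(r²−h²) with h=0.25 from center) (area = (32/2)·6.495²·sin(360°/32) = 131.69 mm²); the cylinder at (3, 16) is not intersected at this z (z outside [7, 14.5]); Merging all regions: only the r=6.5 sphere is present, so the union is just that shape — area = 131.69 mm². So its area = 131.69 mm². Layer 36 is larger (224.74 vs 131.69 mm²).

layer 36 (z = 9 mm)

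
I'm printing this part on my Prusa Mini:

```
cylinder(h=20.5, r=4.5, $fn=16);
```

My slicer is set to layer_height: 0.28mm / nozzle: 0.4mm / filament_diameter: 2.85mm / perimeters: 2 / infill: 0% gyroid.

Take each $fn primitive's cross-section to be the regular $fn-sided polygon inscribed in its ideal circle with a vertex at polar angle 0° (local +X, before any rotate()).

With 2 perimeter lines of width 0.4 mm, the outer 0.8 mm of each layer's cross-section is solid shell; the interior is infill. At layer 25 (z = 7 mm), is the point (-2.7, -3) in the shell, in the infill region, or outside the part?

shell

At z = 7 mm: the r=4.5 cylinder gives a regular 16-gon of circumradius 4.5 (constant along its height). Overall, the cross-section is a single solid region. The nearest boundary edge runs (-3.18, -3.18)→(-1.72, -4.16); distance from the point to it = 0.42 mm. The point is inside the cross-section, 0.42 mm from the nearest boundary — within the 0.8 mm shell band (2 × 0.4).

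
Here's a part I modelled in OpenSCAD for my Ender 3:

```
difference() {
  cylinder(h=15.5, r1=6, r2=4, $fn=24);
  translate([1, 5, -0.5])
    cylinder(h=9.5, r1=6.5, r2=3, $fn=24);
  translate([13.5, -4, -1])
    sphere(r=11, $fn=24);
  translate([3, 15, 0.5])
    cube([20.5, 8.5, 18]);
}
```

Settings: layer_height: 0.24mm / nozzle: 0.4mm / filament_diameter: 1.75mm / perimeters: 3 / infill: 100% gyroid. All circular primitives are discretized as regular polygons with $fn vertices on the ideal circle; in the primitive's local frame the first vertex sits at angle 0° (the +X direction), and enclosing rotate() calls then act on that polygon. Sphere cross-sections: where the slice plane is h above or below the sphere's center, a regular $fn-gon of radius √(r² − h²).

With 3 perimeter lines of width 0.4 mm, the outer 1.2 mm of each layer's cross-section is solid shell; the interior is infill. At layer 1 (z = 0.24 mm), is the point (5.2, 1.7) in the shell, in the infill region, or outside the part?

outside

At z = 0.24 mm: the cone (r1=6→r2=4) has section circumradius 5.969 here — a regular 24-gon; the cone at (1, 5): at t=0.078 of its height the radius interpolates to r₁+(r₂−r₁)t = 6.227, giving a regular 24-gon of that circumradius; the sphere at (13.5, -4): section is a regular 24-gon, circumradius = √(r²−h²) = √(11²−1.24²) = 10.930; the cube at (3, 15) does not reach this height (z outside [0.5, 18.5]); Taking the first minus the rest: starting from the cone, the cone at (1, 5) partially overlaps it — only the 55.50 mm² overlap (of its 120.44 mm²) is removed, clipping the outline; the r=11 sphere at (13.5, -4) partially overlaps it — only the 11.64 mm² overlap (of its 371.03 mm²) is removed, clipping the outline — 1 connected region. Overall, the cross-section is a single solid region. The nearest boundary edge runs (2.61, -1.02)→(3.09, -0.82); distance from the point to it = 3.29 mm. The point is not inside any of the regions above, so it lies outside the cross-section (3.29 mm from the nearest boundary).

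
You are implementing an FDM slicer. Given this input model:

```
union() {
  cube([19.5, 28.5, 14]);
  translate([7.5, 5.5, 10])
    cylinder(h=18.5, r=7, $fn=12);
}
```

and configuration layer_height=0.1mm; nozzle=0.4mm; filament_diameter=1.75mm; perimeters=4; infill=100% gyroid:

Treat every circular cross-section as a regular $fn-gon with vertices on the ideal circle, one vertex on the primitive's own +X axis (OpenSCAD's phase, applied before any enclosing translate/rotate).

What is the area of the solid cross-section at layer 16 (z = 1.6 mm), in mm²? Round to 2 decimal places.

555.75 mm²

At z = 1.6 mm: the 19.5×28.5 cube contributes its full rectangle (area 555.75 mm²); the cylinder at (7.5, 5.5) is absent (z outside [10, 28.5]); Merging all regions: only the 19.5×28.5 cube is present, so the union is just that shape — area = 555.75 mm². Overall, the cross-section is a single solid region. Net area = 555.75 mm².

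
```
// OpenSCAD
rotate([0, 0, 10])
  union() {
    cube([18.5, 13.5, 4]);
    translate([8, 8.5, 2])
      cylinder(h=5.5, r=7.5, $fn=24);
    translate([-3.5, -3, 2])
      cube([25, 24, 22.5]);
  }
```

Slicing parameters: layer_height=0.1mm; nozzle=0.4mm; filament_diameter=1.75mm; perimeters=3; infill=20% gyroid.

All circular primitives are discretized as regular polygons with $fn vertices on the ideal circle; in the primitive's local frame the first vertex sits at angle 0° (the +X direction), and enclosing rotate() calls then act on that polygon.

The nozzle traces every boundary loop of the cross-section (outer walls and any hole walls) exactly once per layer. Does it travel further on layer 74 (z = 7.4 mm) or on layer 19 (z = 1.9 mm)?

layer 74 (z = 7.4 mm)

Layer 74 (z = 7.4): the cube is absent (z outside [0, 4]); the r=7.5 cylinder at (8, 8.5) contributes a regular 24-gon of circumradius 7.5 (perimeter = 2·24·7.500·sin(180°/24) = 46.99 mm); the cube at (-3.5, -3) is present — its section is the full 25×24 rectangle (perimeter 98.00 mm); Merging all regions: the r=7.5 cylinder at (8, 8.5) lies entirely inside the 25×24 cube at (-3.5, -3), so the union is just the 25×24 cube at (-3.5, -3) — boundary = 98.00 mm; (rotated 10° about Z; rotation is an isometry so areas/perimeters/island counts are preserved). So its perimeter = 98.00 mm. Layer 19 (z = 1.9): the cube is present — its section is the full 18.5×13.5 rectangle (perimeter 64.00 mm); the cylinder at (8, 8.5) is absent (z outside [2, 7.5]); the cube at (-3.5, -3) is not intersected at this z (z outside [2, 24.5]); Merging all regions: only the 18.5×13.5 cube is present, so the union is just that shape — boundary = 64.00 mm; (whole slice rotated 10° about Z — lengths, areas and connectivity unchanged). So its perimeter = 64.00 mm. Layer 74 is larger (98.00 vs 64.00 mm).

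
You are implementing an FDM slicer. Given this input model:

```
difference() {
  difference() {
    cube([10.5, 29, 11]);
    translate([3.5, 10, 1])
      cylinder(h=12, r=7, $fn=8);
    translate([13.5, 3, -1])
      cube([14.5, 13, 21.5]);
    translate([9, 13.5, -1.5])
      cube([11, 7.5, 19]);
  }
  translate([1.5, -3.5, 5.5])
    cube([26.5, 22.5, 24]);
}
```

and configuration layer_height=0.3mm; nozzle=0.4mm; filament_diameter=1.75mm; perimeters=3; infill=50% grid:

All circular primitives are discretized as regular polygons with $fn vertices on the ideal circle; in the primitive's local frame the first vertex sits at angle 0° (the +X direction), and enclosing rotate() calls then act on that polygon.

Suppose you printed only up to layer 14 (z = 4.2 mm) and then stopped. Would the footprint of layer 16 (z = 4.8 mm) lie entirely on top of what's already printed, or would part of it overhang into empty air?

entirely on top

Compare the two slices. At z = 4.2: the 10.5×29 cube contributes its full rectangle (area 304.50 mm²); the r=7 cylinder at (3.5, 10) contributes a regular 8-gon of circumradius 7 (area = (8/2)·7.000²·sin(360°/8) = 138.59 mm²); the cube at (13.5, 3) is present — its section is the full 14.5×13 rectangle (area 188.50 mm²); the cube at (9, 13.5) is present — its section is the full 11×7.5 rectangle (area 82.50 mm²); Taking the first minus the rest: starting from the 10.5×29 cube (304.50 mm²), the r=7 cylinder at (3.5, 10) partially overlaps it — only the 113.22 mm² overlap (of its 138.59 mm²) is removed, clipping the outline; the 14.5×13 cube at (13.5, 3) misses the remaining region (no effect); the 11×7.5 cube at (9, 13.5) partially overlaps it — only the 11.25 mm² overlap (of its 82.50 mm²) is removed, clipping the outline — area = 180.03 mm²; the cube at (1.5, -3.5) is absent (z outside [5.5, 29.5]); Taking the first minus the rest: none of the subtracted shapes is present at this height, so that combined region is unchanged — area = 180.03 mm². At z = 4.8: the cube (footprint 10.5×29) is included at this height (area 304.50 mm²); the r=7 cylinder at (3.5, 10) gives a regular 8-gon of circumradius 7 (constant along its height) (area = (8/2)·7.000²·sin(360°/8) = 138.59 mm²); the cube at (13.5, 3) is present — its section is the full 14.5×13 rectangle (area 188.50 mm²); the cube at (9, 13.5) (footprint 11×7.5) is included at this height (area 82.50 mm²); After the difference (first − rest): starting from the 10.5×29 cube (304.50 mm²), the r=7 cylinder at (3.5, 10) partially overlaps it — only the 113.22 mm² overlap (of its 138.59 mm²) is removed, clipping the outline; the 14.5×13 cube at (13.5, 3) misses the remaining region (no effect); the 11×7.5 cube at (9, 13.5) partially overlaps it — only the 11.25 mm² overlap (of its 82.50 mm²) is removed, clipping the outline — area = 180.03 mm²; the cube at (1.5, -3.5) is absent (z outside [5.5, 29.5]); After the difference (first − rest): none of the subtracted shapes is present at this height, so the result so far is unchanged — area = 180.03 mm². Checking containment: the cross-section at z = 4.8 is a subset of the cross-section at z = 4.2.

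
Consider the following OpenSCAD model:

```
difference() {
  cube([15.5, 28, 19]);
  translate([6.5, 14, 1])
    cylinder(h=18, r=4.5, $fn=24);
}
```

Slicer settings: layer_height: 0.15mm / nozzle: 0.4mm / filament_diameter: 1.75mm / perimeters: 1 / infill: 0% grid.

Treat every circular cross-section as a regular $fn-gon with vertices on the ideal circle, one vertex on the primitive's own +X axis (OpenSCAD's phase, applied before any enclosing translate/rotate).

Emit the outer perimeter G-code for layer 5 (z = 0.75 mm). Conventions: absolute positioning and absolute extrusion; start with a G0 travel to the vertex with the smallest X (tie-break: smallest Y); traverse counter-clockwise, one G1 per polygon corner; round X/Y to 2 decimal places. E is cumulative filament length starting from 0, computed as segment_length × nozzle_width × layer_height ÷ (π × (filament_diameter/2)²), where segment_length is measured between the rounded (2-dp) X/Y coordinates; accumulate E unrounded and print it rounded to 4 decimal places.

At z = 0.75 mm: the 15.5×28 cube contributes its full rectangle; the cylinder at (6.5, 14) is not intersected at this z (z outside [1, 19]); Subtracting the remaining from the first: none of the subtracted shapes is present at this height, so the 15.5×28 cube is unchanged — 1 connected region. The outline is a single polygon with 4 vertices. Extrusion per mm of travel: 0.4 × 0.15 / (π × 0.875²) = 0.024945. Accumulating E over each segment gives final E = 2.1702.

G0 X0.00 Y0.00 Z0.75
G1 X15.50 Y0.00 E0.3866
G1 X15.50 Y28.00 E1.0851
G1 X0.00 Y28.00 E1.4718
G1 X0.00 Y0.00 E2.1702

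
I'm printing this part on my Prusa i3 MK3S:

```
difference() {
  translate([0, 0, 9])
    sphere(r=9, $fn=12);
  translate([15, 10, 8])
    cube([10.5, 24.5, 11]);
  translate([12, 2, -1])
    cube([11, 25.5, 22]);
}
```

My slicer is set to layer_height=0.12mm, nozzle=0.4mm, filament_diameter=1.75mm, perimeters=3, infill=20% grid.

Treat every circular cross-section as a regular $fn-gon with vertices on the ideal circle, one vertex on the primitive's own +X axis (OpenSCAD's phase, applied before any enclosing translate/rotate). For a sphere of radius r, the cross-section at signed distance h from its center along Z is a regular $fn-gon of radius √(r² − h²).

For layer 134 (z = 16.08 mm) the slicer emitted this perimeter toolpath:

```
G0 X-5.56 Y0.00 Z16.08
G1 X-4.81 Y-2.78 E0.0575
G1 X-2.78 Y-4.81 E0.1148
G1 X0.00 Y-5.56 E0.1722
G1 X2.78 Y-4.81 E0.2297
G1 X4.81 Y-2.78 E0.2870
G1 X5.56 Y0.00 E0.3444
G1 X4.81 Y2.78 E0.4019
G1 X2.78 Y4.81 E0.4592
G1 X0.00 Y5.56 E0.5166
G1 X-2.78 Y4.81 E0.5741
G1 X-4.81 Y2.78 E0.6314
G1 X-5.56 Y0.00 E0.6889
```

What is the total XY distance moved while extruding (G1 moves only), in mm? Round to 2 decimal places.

34.52 mm

Sum the Euclidean lengths of each G1 segment: total = 34.52 mm.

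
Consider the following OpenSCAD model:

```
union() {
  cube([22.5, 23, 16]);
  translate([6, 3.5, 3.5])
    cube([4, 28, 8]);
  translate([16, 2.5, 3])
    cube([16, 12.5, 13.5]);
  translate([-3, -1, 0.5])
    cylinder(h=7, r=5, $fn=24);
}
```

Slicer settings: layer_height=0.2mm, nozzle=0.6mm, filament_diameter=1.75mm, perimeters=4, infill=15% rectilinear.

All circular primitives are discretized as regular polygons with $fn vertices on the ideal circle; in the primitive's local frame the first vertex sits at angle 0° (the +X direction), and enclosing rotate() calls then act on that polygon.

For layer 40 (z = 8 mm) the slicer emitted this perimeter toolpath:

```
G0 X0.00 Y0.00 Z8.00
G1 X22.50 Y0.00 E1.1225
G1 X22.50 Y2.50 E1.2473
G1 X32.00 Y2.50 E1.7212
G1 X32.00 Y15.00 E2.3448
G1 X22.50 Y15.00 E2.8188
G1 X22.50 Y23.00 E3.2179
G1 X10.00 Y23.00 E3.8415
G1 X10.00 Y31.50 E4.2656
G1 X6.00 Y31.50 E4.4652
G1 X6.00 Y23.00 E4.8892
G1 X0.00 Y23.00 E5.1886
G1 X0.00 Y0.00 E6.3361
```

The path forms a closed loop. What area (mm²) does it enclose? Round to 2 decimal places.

Apply the shoelace formula to the sequence of (X, Y) vertices; enclosed area = 670.25 mm².

670.25 mm²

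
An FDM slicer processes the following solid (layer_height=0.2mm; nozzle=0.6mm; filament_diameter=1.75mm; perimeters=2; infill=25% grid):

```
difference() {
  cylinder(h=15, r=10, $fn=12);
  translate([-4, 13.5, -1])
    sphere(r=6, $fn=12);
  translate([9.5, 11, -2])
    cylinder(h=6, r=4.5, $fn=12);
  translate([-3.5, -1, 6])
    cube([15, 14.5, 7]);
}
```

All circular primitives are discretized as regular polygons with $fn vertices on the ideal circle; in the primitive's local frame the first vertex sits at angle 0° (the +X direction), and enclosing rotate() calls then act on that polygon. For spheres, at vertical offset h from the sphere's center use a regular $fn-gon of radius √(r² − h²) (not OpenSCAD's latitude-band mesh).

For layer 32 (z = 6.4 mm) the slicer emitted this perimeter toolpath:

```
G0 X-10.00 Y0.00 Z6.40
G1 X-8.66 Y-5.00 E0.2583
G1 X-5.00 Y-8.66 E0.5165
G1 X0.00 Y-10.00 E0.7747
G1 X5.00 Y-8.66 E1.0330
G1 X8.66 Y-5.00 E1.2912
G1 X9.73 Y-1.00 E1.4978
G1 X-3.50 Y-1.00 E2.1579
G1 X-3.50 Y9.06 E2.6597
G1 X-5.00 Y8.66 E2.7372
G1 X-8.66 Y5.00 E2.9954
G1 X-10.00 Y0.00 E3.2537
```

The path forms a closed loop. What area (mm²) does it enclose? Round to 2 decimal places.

178.26 mm²

Apply the shoelace formula to the sequence of (X, Y) vertices; enclosed area = 178.26 mm².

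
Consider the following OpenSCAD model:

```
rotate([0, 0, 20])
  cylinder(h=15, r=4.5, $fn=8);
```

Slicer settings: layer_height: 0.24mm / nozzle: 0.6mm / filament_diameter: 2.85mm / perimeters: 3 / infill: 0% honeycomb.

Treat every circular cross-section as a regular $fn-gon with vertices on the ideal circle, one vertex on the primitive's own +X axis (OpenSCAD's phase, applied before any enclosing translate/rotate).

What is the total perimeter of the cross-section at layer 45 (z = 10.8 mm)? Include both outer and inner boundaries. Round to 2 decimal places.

27.55 mm

At z = 10.8 mm: the r=4.5 cylinder contributes a regular 8-gon of circumradius 4.5 (perimeter = 2·8·4.500·sin(180°/8) = 27.55 mm); (whole slice rotated 20° about Z — lengths, areas and connectivity unchanged). Overall, the cross-section is a single solid region. Total boundary length (outer) = 27.55 mm.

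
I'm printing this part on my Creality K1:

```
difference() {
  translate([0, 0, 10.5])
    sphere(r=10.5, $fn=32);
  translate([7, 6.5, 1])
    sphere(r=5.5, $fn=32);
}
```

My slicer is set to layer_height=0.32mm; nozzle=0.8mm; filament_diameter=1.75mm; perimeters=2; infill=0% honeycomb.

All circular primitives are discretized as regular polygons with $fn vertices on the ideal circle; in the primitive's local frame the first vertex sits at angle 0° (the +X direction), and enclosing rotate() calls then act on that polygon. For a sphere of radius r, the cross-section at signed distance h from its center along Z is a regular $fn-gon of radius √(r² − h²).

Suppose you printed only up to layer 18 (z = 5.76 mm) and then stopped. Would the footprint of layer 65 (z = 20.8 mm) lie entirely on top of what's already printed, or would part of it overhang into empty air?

Compare the two slices. At z = 5.76: the r=10.5 sphere slices to a regular 32-gon of circumradius 9.369 (√(r²−h²) with h=4.74 from center) (area = (32/2)·9.369²·sin(360°/32) = 274.01 mm²); the r=5.5 sphere at (7, 6.5) contributes a regular 32-gon of circumradius √(5.5²−4.76²) = 2.755 (area = (32/2)·2.755²·sin(360°/32) = 23.70 mm²); Taking the first minus the rest: starting from the r=10.5 sphere (274.01 mm²), the r=5.5 sphere at (7, 6.5) partially overlaps it — only the 9.96 mm² overlap (of its 23.70 mm²) is removed, clipping the outline — area = 264.05 mm². At z = 20.8: the r=10.5 sphere contributes a regular 32-gon of circumradius √(10.5²−10.3²) = 2.040 (area = (32/2)·2.040²·sin(360°/32) = 12.99 mm²); the sphere at (7, 6.5) is absent (|z−center|=19.800 > r=5.5); Subtracting the remaining from the first: none of the subtracted shapes is present at this height, so the r=10.5 sphere is unchanged — area = 12.99 mm². Checking containment: the cross-section at z = 20.8 is a subset of the cross-section at z = 5.76.

entirely on top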